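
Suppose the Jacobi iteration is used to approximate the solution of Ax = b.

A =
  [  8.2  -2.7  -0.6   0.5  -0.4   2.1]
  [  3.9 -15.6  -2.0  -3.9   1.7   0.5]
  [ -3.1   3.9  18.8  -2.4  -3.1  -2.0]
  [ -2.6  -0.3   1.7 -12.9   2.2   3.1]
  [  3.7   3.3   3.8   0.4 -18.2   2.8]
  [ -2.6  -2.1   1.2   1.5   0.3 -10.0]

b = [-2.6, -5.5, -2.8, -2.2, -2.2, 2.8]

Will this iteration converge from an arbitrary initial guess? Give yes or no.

Write A = D+L+U with D = diag(8.2, -15.6, 18.8, -12.9, -18.2, -10).
T_J = -D⁻¹(L+U): T[4,5] = -(2.8)/(-18.2) = +0.1538; T[4,4] = 0.
  T[0,:] = [+0.0000 +0.3293 +0.0732 -0.0610 +0.0488 -0.2561]
  T[1,:] = [+0.2500 +0.0000 -0.1282 -0.2500 +0.1090 +0.0321]
  T[2,:] = [+0.1649 -0.2074 +0.0000 +0.1277 +0.1649 +0.1064]
  T[3,:] = [-0.2016 -0.0233 +0.1318 +0.0000 +0.1705 +0.2403]
  T[4,:] = [+0.2033 +0.1813 +0.2088 +0.0220 +0.0000 +0.1538]
  T[5,:] = [-0.2600 -0.2100 +0.1200 +0.1500 +0.0300 +0.0000]
|λ(T)| sorted: 0.5784, 0.4230, 0.3196, 0.2666, 0.1674, 0.1674.
ρ = 0.5784; 0.5784 < 1 ⇒ converges.

yes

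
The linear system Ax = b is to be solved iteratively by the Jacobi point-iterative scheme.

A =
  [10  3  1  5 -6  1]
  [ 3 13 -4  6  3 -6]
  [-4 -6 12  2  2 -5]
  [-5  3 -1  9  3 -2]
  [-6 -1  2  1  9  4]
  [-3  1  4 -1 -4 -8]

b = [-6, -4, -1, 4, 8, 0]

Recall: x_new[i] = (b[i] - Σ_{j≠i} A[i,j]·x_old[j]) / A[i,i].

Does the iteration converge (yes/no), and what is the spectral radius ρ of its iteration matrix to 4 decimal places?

Split A = D + L + U, D = diag(10, 13, 12, 9, 9, -8).
Jacobi T = -D⁻¹(L+U): T[4,1] = -(-1)/(9) = +0.1111; T[4,4] = 0.
  T[0,:] = [+0.0000 -0.3000 -0.1000 -0.5000 +0.6000 -0.1000]
  T[1,:] = [-0.2308 +0.0000 +0.3077 -0.4615 -0.2308 +0.4615]
  T[2,:] = [+0.3333 +0.5000 +0.0000 -0.1667 -0.1667 +0.4167]
  T[3,:] = [+0.5556 -0.3333 +0.1111 +0.0000 -0.3333 +0.2222]
  T[4,:] = [+0.6667 +0.1111 -0.2222 -0.1111 +0.0000 -0.4444]
  T[5,:] = [-0.3750 +0.1250 +0.5000 -0.1250 -0.5000 +0.0000]
moduli |λ_i(T)| = 1.1724, 0.6386, 0.6386, 0.5955, 0.3204, 0.3204.
spectral radius ρ = 1.1724; 1.1724 > 1 ⇒ diverges.

no, ρ = 1.1724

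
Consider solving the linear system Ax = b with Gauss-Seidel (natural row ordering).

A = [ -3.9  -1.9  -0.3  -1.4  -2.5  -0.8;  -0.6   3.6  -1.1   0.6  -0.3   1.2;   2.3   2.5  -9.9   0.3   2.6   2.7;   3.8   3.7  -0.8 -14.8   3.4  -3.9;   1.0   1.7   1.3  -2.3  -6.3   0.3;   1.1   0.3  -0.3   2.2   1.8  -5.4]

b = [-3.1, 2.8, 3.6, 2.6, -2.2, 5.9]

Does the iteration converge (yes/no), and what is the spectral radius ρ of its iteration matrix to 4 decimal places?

Let D = diag(-3.9, 3.6, -9.9, -14.8, -6.3, -5.4); L, U the strict triangles.
GS T = -(D+L)⁻¹U: row 0 first, T[0,2] = -(-0.3)/(-3.9) = -0.0769; later rows by forward substitution.
  T[0,:] = [+0.0000 -0.4872 -0.0769 -0.3590 -0.6410 -0.2051]
  T[1,:] = [+0.0000 -0.0812 +0.2927 -0.2265 -0.0235 -0.3675]
  T[2,:] = [+0.0000 -0.1337 +0.0561 -0.1103 +0.1078 +0.1323]
  T[3,:] = [+0.0000 -0.1382 +0.0504 -0.1428 +0.0534 -0.4152]
  T[4,:] = [+0.0000 -0.0764 +0.0599 -0.0887 -0.1054 +0.0948]
  T[5,:] = [+0.0000 -0.1781 +0.0380 -0.1673 -0.1512 -0.2071]
|eigenvalues of T|: 0.6133, 0.2393, 0.2393, 0.0813, 0.0035, 0.0000.
ρ(T) = max|λ| = 0.6133; 0.6133 < 1: convergent.

yes, ρ = 0.6133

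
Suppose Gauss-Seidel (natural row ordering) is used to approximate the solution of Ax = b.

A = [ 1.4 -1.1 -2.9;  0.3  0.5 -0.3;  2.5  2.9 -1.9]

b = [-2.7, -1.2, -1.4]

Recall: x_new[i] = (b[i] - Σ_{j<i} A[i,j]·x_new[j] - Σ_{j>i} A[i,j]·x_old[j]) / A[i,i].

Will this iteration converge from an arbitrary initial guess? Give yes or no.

no

Write A = D+L+U with D = diag(1.4, 0.5, -1.9).
GS T = -(D+L)⁻¹U: row 0 first, T[0,2] = -(-2.9)/(1.4) = +2.0714; later rows by forward substitution.
  T[0,:] = [+0.0000  +0.7857  +2.0714]
  T[1,:] = [+0.0000  -0.4714  -0.6429]
  T[2,:] = [+0.0000  +0.3143  +1.7444]
moduli |λ_i(T)| = 1.6491, 0.3761, 0.0000.
ρ = 1.6491; 1.6491 > 1: divergent.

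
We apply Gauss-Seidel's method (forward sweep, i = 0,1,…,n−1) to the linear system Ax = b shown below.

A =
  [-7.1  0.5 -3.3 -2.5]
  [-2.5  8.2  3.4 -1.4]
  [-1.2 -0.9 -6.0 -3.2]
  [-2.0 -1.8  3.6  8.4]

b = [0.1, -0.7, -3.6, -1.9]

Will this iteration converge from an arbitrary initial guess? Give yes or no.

yes

Write A = D+L+U with D = diag(-7.1, 8.2, -6, 8.4).
GS T = -(D+L)⁻¹U: row 0 first, T[0,1] = -(0.5)/(-7.1) = +0.0704; later rows by forward substitution.
  T[0,:] = [+0.0000 +0.0704 -0.4648 -0.3521]
  T[1,:] = [+0.0000 +0.0215 -0.5563 +0.0634]
  T[2,:] = [+0.0000 -0.0173 +0.1764 -0.4724]
  T[3,:] = [+0.0000 +0.0288 -0.3055 +0.1322]
|eigenvalues of T|: 0.5646, 0.2020, 0.0325, 0.0000.
ρ = 0.5646; 0.5646 < 1: convergent.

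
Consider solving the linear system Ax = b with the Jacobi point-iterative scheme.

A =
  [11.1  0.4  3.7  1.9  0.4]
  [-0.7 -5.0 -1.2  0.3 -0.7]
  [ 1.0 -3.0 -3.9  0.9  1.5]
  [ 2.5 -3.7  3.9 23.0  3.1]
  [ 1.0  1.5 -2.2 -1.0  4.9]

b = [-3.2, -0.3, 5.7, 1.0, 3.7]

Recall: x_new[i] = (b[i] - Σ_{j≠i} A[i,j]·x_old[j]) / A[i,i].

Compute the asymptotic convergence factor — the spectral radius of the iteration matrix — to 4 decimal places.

A = D + L + U where D = diag(11.1, -5, -3.9, 23, 4.9).
T_J = -D⁻¹(L+U): T[1,4] = -(-0.7)/(-5) = -0.1400; T[1,1] = 0.
  T[0,:] = [+0.0000, -0.0360, -0.3333, -0.1712, -0.0360]
  T[1,:] = [-0.1400, +0.0000, -0.2400, +0.0600, -0.1400]
  T[2,:] = [+0.2564, -0.7692, +0.0000, +0.2308, +0.3846]
  T[3,:] = [-0.1087, +0.1609, -0.1696, +0.0000, -0.1348]
  T[4,:] = [-0.2041, -0.3061, +0.4490, +0.2041, +0.0000]
eigenvalue magnitudes: 0.5986, 0.3820, 0.2500, 0.0876, 0.0542.
spectral radius ρ = 0.5986; 0.5986 < 1 ⇒ converges.

0.5986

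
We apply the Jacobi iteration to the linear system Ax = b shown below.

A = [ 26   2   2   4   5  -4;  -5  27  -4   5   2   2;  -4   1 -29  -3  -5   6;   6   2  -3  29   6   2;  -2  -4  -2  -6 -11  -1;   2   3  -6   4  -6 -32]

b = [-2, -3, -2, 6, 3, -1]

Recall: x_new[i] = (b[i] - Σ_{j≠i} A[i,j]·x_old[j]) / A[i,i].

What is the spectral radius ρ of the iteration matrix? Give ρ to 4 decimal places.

Write A = D+L+U with D = diag(26, 27, -29, 29, -11, -32).
Jacobi: T = -D⁻¹(L+U), T[3,2] = -(-3)/(29) = +0.1034; T[3,3] = 0.
  T[0,:] = [+0.0000, -0.0769, -0.0769, -0.1538, -0.1923, +0.1538]
  T[1,:] = [+0.1852, +0.0000, +0.1481, -0.1852, -0.0741, -0.0741]
  T[2,:] = [-0.1379, +0.0345, +0.0000, -0.1034, -0.1724, +0.2069]
  T[3,:] = [-0.2069, -0.0690, +0.1034, +0.0000, -0.2069, -0.0690]
  T[4,:] = [-0.1818, -0.3636, -0.1818, -0.5455, +0.0000, -0.0909]
  T[5,:] = [+0.0625, +0.0938, -0.1875, +0.1250, -0.1875, +0.0000]
|λ(T)| sorted: 0.5296, 0.4411, 0.2464, 0.2464, 0.1910, 0.1910.
spectral radius ρ = 0.5296; 0.5296 < 1: convergent.

0.5296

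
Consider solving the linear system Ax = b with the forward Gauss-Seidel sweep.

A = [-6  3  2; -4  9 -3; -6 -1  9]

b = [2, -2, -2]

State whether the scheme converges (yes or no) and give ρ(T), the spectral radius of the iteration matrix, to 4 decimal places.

Split A = D + L + U, D = diag(-6, 9, 9).
Gauss-Seidel: T = -(D+L)⁻¹U, row 0 first, T[0,2] = -(2)/(-6) = +0.3333; later rows by forward substitution.
  T[0,:] = [+0.0000  +0.5000  +0.3333]
  T[1,:] = [+0.0000  +0.2222  +0.4815]
  T[2,:] = [+0.0000  +0.3580  +0.2757]
moduli |λ_i(T)| = 0.6650, 0.1671, 0.0000.
ρ(T) = max|λ| = 0.6650; 0.6650 < 1: convergent.

yes, ρ = 0.6650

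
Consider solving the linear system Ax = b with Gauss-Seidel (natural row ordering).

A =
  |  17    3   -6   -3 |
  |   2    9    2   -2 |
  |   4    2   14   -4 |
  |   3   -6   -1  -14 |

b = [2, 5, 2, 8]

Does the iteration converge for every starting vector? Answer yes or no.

yes

Let D = diag(17, 9, 14, -14); L, U the strict triangles.
GS T = -(D+L)⁻¹U: row 0 first, T[0,2] = -(-6)/(17) = +0.3529; later rows by forward substitution.
  T[0,:] = [+0.0000  -0.1765  +0.3529  +0.1765]
  T[1,:] = [+0.0000  +0.0392  -0.3007  +0.1830]
  T[2,:] = [+0.0000  +0.0448  -0.0579  +0.2092]
  T[3,:] = [+0.0000  -0.0578  +0.2086  -0.0556]
|λ(T)| sorted: 0.1566, 0.1238, 0.1238, 0.0000.
spectral radius ρ = 0.1566; 0.1566 < 1, so it converges for any x₀.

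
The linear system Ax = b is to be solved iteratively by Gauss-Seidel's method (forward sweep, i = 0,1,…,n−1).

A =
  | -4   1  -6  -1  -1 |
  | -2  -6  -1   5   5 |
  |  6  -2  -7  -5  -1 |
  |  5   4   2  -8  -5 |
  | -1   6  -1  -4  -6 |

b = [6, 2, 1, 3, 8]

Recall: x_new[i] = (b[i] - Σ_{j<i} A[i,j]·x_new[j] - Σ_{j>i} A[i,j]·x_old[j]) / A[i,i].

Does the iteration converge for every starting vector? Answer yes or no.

Write A = D+L+U with D = diag(-4, -6, -7, -8, -6).
GS T = -(D+L)⁻¹U: row 0 first, T[0,2] = -(-6)/(-4) = -1.5000; later rows by forward substitution.
  T[0,:] = [+0.0000, +0.2500, -1.5000, -0.2500, -0.2500]
  T[1,:] = [+0.0000, -0.0833, +0.3333, +0.9167, +0.9167]
  T[2,:] = [+0.0000, +0.2381, -1.3810, -1.1905, -0.6190]
  T[3,:] = [+0.0000, +0.1741, -1.1161, +0.0045, -0.4777]
  T[4,:] = [+0.0000, -0.2808, +1.5575, +1.1538, +1.3800]
|eigenvalues of T|: 1.5406, 0.7376, 0.7376, 0.0037, 0.0000.
ρ(T) = max|λ| = 1.5406; 1.5406 > 1: divergent.

no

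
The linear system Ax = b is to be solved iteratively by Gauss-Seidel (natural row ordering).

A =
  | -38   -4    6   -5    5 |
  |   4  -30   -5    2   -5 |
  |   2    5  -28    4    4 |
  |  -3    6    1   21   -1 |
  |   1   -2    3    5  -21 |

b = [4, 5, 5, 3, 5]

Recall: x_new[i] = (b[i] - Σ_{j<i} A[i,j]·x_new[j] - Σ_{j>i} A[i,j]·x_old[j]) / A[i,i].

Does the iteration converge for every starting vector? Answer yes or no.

yes

Diagonal D = diag(-38, -30, -28, 21, -21); L, U strict lower/upper.
GS T = -(D+L)⁻¹U: row 0 first, T[0,3] = -(-5)/(-38) = -0.1316; later rows by forward substitution.
  T[0,:] = [+0.0000, -0.1053, +0.1579, -0.1316, +0.1316]
  T[1,:] = [+0.0000, -0.0140, -0.1456, +0.0491, -0.1491]
  T[2,:] = [+0.0000, -0.0100, -0.0147, +0.1422, +0.1256]
  T[3,:] = [+0.0000, -0.0106, +0.0649, -0.0396, +0.1030]
  T[4,:] = [+0.0000, -0.0076, +0.0347, -0.0001, +0.0629]
|eigenvalues of T|: 0.1518, 0.1141, 0.0333, 0.0099, 0.0000.
ρ(T) = max|λ| = 0.1518; 0.1518 < 1, so it converges for any x₀.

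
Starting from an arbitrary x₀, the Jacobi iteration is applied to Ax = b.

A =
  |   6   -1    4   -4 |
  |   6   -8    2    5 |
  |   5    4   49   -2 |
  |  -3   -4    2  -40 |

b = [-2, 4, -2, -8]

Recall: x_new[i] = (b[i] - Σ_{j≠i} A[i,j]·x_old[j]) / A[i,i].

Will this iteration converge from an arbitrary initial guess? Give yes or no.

yes

Diagonal D = diag(6, -8, 49, -40); L, U strict lower/upper.
T_J = -D⁻¹(L+U): T[2,3] = -(-2)/(49) = +0.0408; T[2,2] = 0.
  T[0,:] = [+0.0000, +0.1667, -0.6667, +0.6667]
  T[1,:] = [+0.7500, +0.0000, +0.2500, +0.6250]
  T[2,:] = [-0.1020, -0.0816, +0.0000, +0.0408]
  T[3,:] = [-0.0750, -0.1000, +0.0500, +0.0000]
eigenvalue magnitudes: 0.3768, 0.2438, 0.2438, 0.0655.
ρ(T) = max|λ| = 0.3768; 0.3768 < 1, so it converges for any x₀.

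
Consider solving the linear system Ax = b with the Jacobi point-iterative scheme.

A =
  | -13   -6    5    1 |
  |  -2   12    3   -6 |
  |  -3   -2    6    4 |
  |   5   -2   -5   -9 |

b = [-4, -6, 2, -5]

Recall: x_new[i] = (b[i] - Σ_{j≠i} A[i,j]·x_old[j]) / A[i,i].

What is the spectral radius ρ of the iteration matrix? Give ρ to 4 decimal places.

0.9218

A = D + L + U where D = diag(-13, 12, 6, -9).
Jacobi: T = -D⁻¹(L+U), T[2,0] = -(-3)/(6) = +0.5000; T[2,2] = 0.
  T[0,:] = [+0.0000, -0.4615, +0.3846, +0.0769]
  T[1,:] = [+0.1667, +0.0000, -0.2500, +0.5000]
  T[2,:] = [+0.5000, +0.3333, +0.0000, -0.6667]
  T[3,:] = [+0.5556, -0.2222, -0.5556, +0.0000]
|λ(T)| sorted: 0.9218, 0.5517, 0.5517, 0.4265.
ρ = 0.9218; 0.9218 < 1, so it converges for any x₀.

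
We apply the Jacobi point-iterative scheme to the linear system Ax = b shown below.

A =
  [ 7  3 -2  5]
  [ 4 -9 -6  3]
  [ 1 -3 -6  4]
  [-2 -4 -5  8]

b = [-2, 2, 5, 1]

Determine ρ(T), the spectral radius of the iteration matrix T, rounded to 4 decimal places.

1.1546

A = D + L + U where D = diag(7, -9, -6, 8).
Jacobi: T = -D⁻¹(L+U), T[1,0] = -(4)/(-9) = +0.4444; T[1,1] = 0.
  T[0,:] = [+0.0000 -0.4286 +0.2857 -0.7143]
  T[1,:] = [+0.4444 +0.0000 -0.6667 +0.3333]
  T[2,:] = [+0.1667 -0.5000 +0.0000 +0.6667]
  T[3,:] = [+0.2500 +0.5000 +0.6250 +0.0000]
|λ(T)| sorted: 1.1546, 0.6909, 0.6461, 0.6461.
ρ = 1.1546; 1.1546 > 1 ⇒ diverges.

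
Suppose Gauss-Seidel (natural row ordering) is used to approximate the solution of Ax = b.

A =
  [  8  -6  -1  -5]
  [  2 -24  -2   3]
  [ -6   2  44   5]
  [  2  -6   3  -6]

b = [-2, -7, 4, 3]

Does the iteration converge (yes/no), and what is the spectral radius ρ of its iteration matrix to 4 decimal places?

Diagonal D = diag(8, -24, 44, -6); L, U strict lower/upper.
GS T = -(D+L)⁻¹U: row 0 first, T[0,3] = -(-5)/(8) = +0.6250; later rows by forward substitution.
  T[0,:] = [+0.0000, +0.7500, +0.1250, +0.6250]
  T[1,:] = [+0.0000, +0.0625, -0.0729, +0.1771]
  T[2,:] = [+0.0000, +0.0994, +0.0204, -0.0365]
  T[3,:] = [+0.0000, +0.2372, +0.1248, +0.0130]
|roots of det(T-λI)|: 0.2473, 0.0978, 0.0978, 0.0000.
ρ(T) = max|λ| = 0.2473; 0.2473 < 1 ⇒ converges.

yes, ρ = 0.2473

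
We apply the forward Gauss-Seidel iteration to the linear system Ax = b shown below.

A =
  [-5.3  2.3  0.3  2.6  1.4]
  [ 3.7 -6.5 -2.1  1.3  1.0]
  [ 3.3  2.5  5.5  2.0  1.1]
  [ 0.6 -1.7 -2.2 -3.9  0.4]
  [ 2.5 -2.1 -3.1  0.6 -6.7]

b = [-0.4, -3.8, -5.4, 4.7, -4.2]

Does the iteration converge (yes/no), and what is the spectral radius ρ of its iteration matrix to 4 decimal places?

Diagonal D = diag(-5.3, -6.5, 5.5, -3.9, -6.7); L, U strict lower/upper.
GS T = -(D+L)⁻¹U: row 0 first, T[0,4] = -(1.4)/(-5.3) = +0.2642; later rows by forward substitution.
  T[0,:] = [+0.0000  +0.4340  +0.0566  +0.4906  +0.2642]
  T[1,:] = [+0.0000  +0.2470  -0.2909  +0.4792  +0.3042]
  T[2,:] = [+0.0000  -0.3727  +0.0982  -0.8758  -0.4968]
  T[3,:] = [+0.0000  +0.1693  +0.0801  +0.3606  +0.2908]
  T[4,:] = [+0.0000  +0.2721  +0.0740  +0.4704  +0.2591]
|eigenvalues of T|: 0.9452, 0.1473, 0.1473, 0.0952, 0.0000.
spectral radius ρ = 0.9452; 0.9452 < 1: convergent.

yes, ρ = 0.9452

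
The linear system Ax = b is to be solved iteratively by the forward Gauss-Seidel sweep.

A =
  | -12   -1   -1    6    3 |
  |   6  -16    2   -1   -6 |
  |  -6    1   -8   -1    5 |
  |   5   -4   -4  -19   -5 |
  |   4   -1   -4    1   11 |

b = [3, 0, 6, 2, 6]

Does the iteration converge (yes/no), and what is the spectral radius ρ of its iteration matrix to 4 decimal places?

yes, ρ = 0.5284

Let D = diag(-12, -16, -8, -19, 11); L, U the strict triangles.
Gauss-Seidel: T = -(D+L)⁻¹U, row 0 first, T[0,4] = -(3)/(-12) = +0.2500; later rows by forward substitution.
  T[0,:] = [+0.0000 -0.0833 -0.0833 +0.5000 +0.2500]
  T[1,:] = [+0.0000 -0.0312 +0.0938 +0.1250 -0.2812]
  T[2,:] = [+0.0000 +0.0586 +0.0742 -0.4844 +0.4023]
  T[3,:] = [+0.0000 -0.0277 -0.0573 +0.2072 -0.2229]
  T[4,:] = [+0.0000 +0.0513 +0.0710 -0.3654 +0.0501]
|λ(T)| sorted: 0.5284, 0.1361, 0.0655, 0.0265, 0.0000.
ρ = 0.5284; 0.5284 < 1: convergent.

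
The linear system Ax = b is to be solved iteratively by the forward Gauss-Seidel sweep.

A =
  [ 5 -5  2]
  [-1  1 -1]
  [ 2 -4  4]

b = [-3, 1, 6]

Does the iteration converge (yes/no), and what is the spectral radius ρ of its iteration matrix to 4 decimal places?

no, ρ = 1.4568

A = D + L + U where D = diag(5, 1, 4).
GS T = -(D+L)⁻¹U: row 0 first, T[0,2] = -(2)/(5) = -0.4000; later rows by forward substitution.
  T[0,:] = [+0.0000 +1.0000 -0.4000]
  T[1,:] = [+0.0000 +1.0000 +0.6000]
  T[2,:] = [+0.0000 +0.5000 +0.8000]
|λ(T)| sorted: 1.4568, 0.3432, 0.0000.
ρ(T) = max|λ| = 1.4568; 1.4568 > 1, so it fails to converge.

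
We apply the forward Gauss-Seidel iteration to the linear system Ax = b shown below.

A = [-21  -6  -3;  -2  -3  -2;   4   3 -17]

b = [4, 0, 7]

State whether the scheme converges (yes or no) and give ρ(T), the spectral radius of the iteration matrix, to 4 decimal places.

yes, ρ = 0.2416

Write A = D+L+U with D = diag(-21, -3, -17).
T_GS = -(D+L)⁻¹U: row 0 first, T[0,1] = -(-6)/(-21) = -0.2857; later rows by forward substitution.
  T[0,:] = [+0.0000 -0.2857 -0.1429]
  T[1,:] = [+0.0000 +0.1905 -0.5714]
  T[2,:] = [+0.0000 -0.0336 -0.1345]
eigenvalue magnitudes: 0.2416, 0.1855, 0.0000.
spectral radius ρ = 0.2416; 0.2416 < 1: convergent.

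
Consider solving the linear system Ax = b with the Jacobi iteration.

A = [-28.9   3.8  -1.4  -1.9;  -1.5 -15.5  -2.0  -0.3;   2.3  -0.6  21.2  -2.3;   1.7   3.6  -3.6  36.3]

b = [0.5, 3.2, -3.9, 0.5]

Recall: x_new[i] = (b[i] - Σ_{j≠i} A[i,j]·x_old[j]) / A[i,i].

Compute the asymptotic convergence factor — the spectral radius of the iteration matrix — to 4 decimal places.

Let D = diag(-28.9, -15.5, 21.2, 36.3); L, U the strict triangles.
T_J = -D⁻¹(L+U): T[2,3] = -(-2.3)/(21.2) = +0.1085; T[2,2] = 0.
  T[0,:] = [+0.0000  +0.1315  -0.0484  -0.0657]
  T[1,:] = [-0.0968  +0.0000  -0.1290  -0.0194]
  T[2,:] = [-0.1085  +0.0283  +0.0000  +0.1085]
  T[3,:] = [-0.0468  -0.0992  +0.0992  +0.0000]
eigenvalue magnitudes: 0.1845, 0.1451, 0.1451, 0.0796.
ρ(T) = max|λ| = 0.1845; 0.1845 < 1 ⇒ converges.

0.1845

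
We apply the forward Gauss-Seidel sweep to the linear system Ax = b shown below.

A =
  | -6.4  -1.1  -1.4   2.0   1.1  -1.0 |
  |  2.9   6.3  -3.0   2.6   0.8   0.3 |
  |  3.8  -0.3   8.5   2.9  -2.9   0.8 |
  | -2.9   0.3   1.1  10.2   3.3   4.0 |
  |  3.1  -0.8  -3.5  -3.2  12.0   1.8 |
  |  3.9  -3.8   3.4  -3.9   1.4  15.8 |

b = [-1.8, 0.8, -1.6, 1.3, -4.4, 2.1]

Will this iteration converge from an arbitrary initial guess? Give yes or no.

yes

Diagonal D = diag(-6.4, 6.3, 8.5, 10.2, 12, 15.8); L, U strict lower/upper.
GS T = -(D+L)⁻¹U: row 0 first, T[0,5] = -(-1)/(-6.4) = -0.1562; later rows by forward substitution.
  T[0,:] = [+0.0000 -0.1719 -0.2188 +0.3125 +0.1719 -0.1562]
  T[1,:] = [+0.0000 +0.0791 +0.5769 -0.5565 -0.2061 +0.0243]
  T[2,:] = [+0.0000 +0.0796 +0.1182 -0.5005 +0.2571 -0.0234]
  T[3,:] = [+0.0000 -0.0598 -0.0919 +0.1592 -0.2963 -0.4348]
  T[4,:] = [+0.0000 +0.0570 +0.1049 -0.2214 -0.0622 -0.2308]
  T[5,:] = [+0.0000 +0.0245 +0.1353 -0.0444 -0.2149 -0.0374]
|roots of det(T-λI)|: 0.6863, 0.3254, 0.1245, 0.1245, 0.0966, 0.0000.
ρ = 0.6863; 0.6863 < 1, so it converges for any x₀.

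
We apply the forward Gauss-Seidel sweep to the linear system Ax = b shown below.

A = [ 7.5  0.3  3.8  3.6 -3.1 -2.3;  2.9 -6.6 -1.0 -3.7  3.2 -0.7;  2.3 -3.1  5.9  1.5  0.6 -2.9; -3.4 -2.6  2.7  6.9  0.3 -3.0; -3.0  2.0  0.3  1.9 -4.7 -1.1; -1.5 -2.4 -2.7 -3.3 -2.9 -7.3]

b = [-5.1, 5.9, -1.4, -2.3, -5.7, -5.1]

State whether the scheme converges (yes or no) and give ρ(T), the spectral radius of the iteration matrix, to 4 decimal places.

Diagonal D = diag(7.5, -6.6, 5.9, 6.9, -4.7, -7.3); L, U strict lower/upper.
T_GS = -(D+L)⁻¹U: row 0 first, T[0,4] = -(-3.1)/(7.5) = +0.4133; later rows by forward substitution.
  T[0,:] = [+0.0000  -0.0400  -0.5067  -0.4800  +0.4133  +0.3067]
  T[1,:] = [+0.0000  -0.0176  -0.3741  -0.7715  +0.6665  +0.0287]
  T[2,:] = [+0.0000  +0.0064  +0.0009  -0.4725  +0.0874  +0.3871]
  T[3,:] = [+0.0000  -0.0288  -0.3910  -0.3423  +0.3771  +0.4452]
  T[4,:] = [+0.0000  +0.0068  +0.0062  -0.1905  +0.1778  -0.2129]
  T[5,:] = [+0.0000  +0.0220  +0.4011  +0.7575  -0.5775  -0.3323]
|eigenvalues of T|: 1.2394, 0.3581, 0.3581, 0.0288, 0.0007, 0.0000.
ρ(T) = max|λ| = 1.2394; 1.2394 > 1: divergent.

no, ρ = 1.2394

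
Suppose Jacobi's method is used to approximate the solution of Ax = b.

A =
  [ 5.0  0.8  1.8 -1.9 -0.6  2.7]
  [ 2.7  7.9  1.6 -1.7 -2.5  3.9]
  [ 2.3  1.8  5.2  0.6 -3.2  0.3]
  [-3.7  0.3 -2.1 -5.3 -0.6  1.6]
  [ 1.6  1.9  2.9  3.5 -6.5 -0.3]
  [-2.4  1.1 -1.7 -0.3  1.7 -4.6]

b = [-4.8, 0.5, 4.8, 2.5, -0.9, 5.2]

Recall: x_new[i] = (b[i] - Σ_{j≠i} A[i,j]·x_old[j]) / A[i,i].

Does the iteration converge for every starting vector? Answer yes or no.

Write A = D+L+U with D = diag(5, 7.9, 5.2, -5.3, -6.5, -4.6).
T_J = -D⁻¹(L+U): T[5,0] = -(-2.4)/(-4.6) = -0.5217; T[5,5] = 0.
  T[0,:] = [+0.0000, -0.1600, -0.3600, +0.3800, +0.1200, -0.5400]
  T[1,:] = [-0.3418, +0.0000, -0.2025, +0.2152, +0.3165, -0.4937]
  T[2,:] = [-0.4423, -0.3462, +0.0000, -0.1154, +0.6154, -0.0577]
  T[3,:] = [-0.6981, +0.0566, -0.3962, +0.0000, -0.1132, +0.3019]
  T[4,:] = [+0.2462, +0.2923, +0.4462, +0.5385, +0.0000, -0.0462]
  T[5,:] = [-0.5217, +0.2391, -0.3696, -0.0652, +0.3696, +0.0000]
eigenvalue magnitudes: 1.2075, 0.6275, 0.5889, 0.5889, 0.3349, 0.3349.
ρ(T) = max|λ| = 1.2075; 1.2075 > 1 ⇒ diverges.

no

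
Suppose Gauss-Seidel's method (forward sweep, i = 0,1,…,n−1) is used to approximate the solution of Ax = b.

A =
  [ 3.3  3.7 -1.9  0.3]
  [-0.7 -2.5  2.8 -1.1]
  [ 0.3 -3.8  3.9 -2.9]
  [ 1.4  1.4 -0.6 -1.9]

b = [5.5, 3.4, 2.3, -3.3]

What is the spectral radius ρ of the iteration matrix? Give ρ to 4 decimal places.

A = D + L + U where D = diag(3.3, -2.5, 3.9, -1.9).
T_GS = -(D+L)⁻¹U: row 0 first, T[0,3] = -(0.3)/(3.3) = -0.0909; later rows by forward substitution.
  T[0,:] = [+0.0000 -1.1212 +0.5758 -0.0909]
  T[1,:] = [+0.0000 +0.3139 +0.9588 -0.4145]
  T[2,:] = [+0.0000 +0.3921 +0.8899 +0.3467]
  T[3,:] = [+0.0000 -0.7187 +0.8497 -0.4819]
|eigenvalues of T|: 1.2921, 1.0685, 0.4983, 0.0000.
ρ = 1.2921; 1.2921 > 1, so it fails to converge.

1.2921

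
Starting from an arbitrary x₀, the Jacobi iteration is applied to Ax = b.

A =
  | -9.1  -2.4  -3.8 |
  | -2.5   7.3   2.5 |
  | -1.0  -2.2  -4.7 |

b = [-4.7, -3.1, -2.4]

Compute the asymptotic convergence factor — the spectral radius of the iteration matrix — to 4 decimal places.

Split A = D + L + U, D = diag(-9.1, 7.3, -4.7).
Jacobi T = -D⁻¹(L+U): T[2,0] = -(-1)/(-4.7) = -0.2128; T[2,2] = 0.
  T[0,:] = [+0.0000, -0.2637, -0.4176]
  T[1,:] = [+0.3425, +0.0000, -0.3425]
  T[2,:] = [-0.2128, -0.4681, +0.0000]
moduli |λ_i(T)| = 0.5036, 0.3078, 0.3078.
ρ(T) = max|λ| = 0.5036; 0.5036 < 1, so it converges for any x₀.

0.5036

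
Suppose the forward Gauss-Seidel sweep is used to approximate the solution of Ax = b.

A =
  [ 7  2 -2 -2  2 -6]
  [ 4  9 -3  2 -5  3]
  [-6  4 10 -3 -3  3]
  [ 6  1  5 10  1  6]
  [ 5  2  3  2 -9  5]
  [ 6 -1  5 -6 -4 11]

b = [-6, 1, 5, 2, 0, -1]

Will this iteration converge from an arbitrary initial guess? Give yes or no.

Write A = D+L+U with D = diag(7, 9, 10, 10, -9, 11).
GS T = -(D+L)⁻¹U: row 0 first, T[0,2] = -(-2)/(7) = +0.2857; later rows by forward substitution.
  T[0,:] = [+0.0000, -0.2857, +0.2857, +0.2857, -0.2857, +0.8571]
  T[1,:] = [+0.0000, +0.1270, +0.2063, -0.3492, +0.6825, -0.7143]
  T[2,:] = [+0.0000, -0.2222, +0.0889, +0.6111, -0.1444, +0.5000]
  T[3,:] = [+0.0000, +0.2698, -0.2365, -0.4421, +0.0754, -1.2929]
  T[4,:] = [+0.0000, -0.1446, +0.1817, +0.1866, -0.0384, +0.7524]
  T[5,:] = [+0.0000, +0.3630, -0.2404, -0.6386, +0.3107, -1.1913]
|λ(T)| sorted: 1.4440, 0.2508, 0.1644, 0.1644, 0.0885, 0.0000.
spectral radius ρ = 1.4440; 1.4440 > 1, so it fails to converge.

no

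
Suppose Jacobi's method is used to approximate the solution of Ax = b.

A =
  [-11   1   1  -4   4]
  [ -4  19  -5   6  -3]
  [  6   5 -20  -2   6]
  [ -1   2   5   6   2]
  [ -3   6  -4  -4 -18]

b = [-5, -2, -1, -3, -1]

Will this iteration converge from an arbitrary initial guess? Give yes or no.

A = D + L + U where D = diag(-11, 19, -20, 6, -18).
T_J = -D⁻¹(L+U): T[2,0] = -(6)/(-20) = +0.3000; T[2,2] = 0.
  T[0,:] = [+0.0000, +0.0909, +0.0909, -0.3636, +0.3636]
  T[1,:] = [+0.2105, +0.0000, +0.2632, -0.3158, +0.1579]
  T[2,:] = [+0.3000, +0.2500, +0.0000, -0.1000, +0.3000]
  T[3,:] = [+0.1667, -0.3333, -0.8333, +0.0000, -0.3333]
  T[4,:] = [-0.1667, +0.3333, -0.2222, -0.2222, +0.0000]
|roots of det(T-λI)|: 0.8399, 0.4273, 0.4273, 0.3534, 0.3534.
ρ(T) = max|λ| = 0.8399; 0.8399 < 1: convergent.

yes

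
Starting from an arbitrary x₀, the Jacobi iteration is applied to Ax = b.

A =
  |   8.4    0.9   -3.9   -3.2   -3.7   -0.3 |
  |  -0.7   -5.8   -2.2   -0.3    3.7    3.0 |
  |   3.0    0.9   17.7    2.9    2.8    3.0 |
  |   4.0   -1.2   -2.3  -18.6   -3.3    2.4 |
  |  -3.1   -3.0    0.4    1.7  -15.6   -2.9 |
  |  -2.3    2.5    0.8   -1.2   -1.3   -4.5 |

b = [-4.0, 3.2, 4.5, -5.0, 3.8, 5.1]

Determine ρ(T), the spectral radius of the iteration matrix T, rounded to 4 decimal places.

0.5874

Write A = D+L+U with D = diag(8.4, -5.8, 17.7, -18.6, -15.6, -4.5).
Jacobi T = -D⁻¹(L+U): T[5,3] = -(-1.2)/(-4.5) = -0.2667; T[5,5] = 0.
  T[0,:] = [+0.0000 -0.1071 +0.4643 +0.3810 +0.4405 +0.0357]
  T[1,:] = [-0.1207 +0.0000 -0.3793 -0.0517 +0.6379 +0.5172]
  T[2,:] = [-0.1695 -0.0508 +0.0000 -0.1638 -0.1582 -0.1695]
  T[3,:] = [+0.2151 -0.0645 -0.1237 +0.0000 -0.1774 +0.1290]
  T[4,:] = [-0.1987 -0.1923 +0.0256 +0.1090 +0.0000 -0.1859]
  T[5,:] = [-0.5111 +0.5556 +0.1778 -0.2667 -0.2889 +0.0000]
eigenvalue magnitudes: 0.5874, 0.4848, 0.4848, 0.4585, 0.2161, 0.2161.
spectral radius ρ = 0.5874; 0.5874 < 1: convergent.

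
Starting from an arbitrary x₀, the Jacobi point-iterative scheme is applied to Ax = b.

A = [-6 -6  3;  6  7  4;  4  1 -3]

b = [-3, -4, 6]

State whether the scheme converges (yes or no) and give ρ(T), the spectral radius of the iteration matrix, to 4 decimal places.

Split A = D + L + U, D = diag(-6, 7, -3).
Jacobi T = -D⁻¹(L+U): T[1,0] = -(6)/(7) = -0.8571; T[1,1] = 0.
  T[0,:] = [+0.0000, -1.0000, +0.5000]
  T[1,:] = [-0.8571, +0.0000, -0.5714]
  T[2,:] = [+1.3333, +0.3333, +0.0000]
moduli |λ_i(T)| = 1.3399, 0.6797, 0.6797.
ρ = 1.3399; 1.3399 > 1: divergent.

no, ρ = 1.3399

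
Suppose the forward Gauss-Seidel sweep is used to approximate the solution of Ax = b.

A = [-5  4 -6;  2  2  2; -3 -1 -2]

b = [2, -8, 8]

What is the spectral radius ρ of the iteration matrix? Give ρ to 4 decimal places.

Write A = D+L+U with D = diag(-5, 2, -2).
GS T = -(D+L)⁻¹U: row 0 first, T[0,2] = -(-6)/(-5) = -1.2000; later rows by forward substitution.
  T[0,:] = [+0.0000  +0.8000  -1.2000]
  T[1,:] = [+0.0000  -0.8000  +0.2000]
  T[2,:] = [+0.0000  -0.8000  +1.7000]
|roots of det(T-λI)|: 1.6343, 0.7343, 0.0000.
ρ(T) = max|λ| = 1.6343; 1.6343 > 1, so it fails to converge.

1.6343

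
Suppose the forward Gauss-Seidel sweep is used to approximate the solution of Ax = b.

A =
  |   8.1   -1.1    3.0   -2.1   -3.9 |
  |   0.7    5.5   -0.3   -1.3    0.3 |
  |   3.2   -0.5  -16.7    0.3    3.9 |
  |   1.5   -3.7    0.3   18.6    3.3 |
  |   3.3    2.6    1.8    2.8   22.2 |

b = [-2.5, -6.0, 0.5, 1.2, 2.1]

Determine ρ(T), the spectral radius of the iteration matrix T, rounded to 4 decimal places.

Write A = D+L+U with D = diag(8.1, 5.5, -16.7, 18.6, 22.2).
Gauss-Seidel: T = -(D+L)⁻¹U, row 0 first, T[0,4] = -(-3.9)/(8.1) = +0.4815; later rows by forward substitution.
  T[0,:] = [+0.0000 +0.1358 -0.3704 +0.2593 +0.4815]
  T[1,:] = [+0.0000 -0.0173 +0.1017 +0.2034 -0.1158]
  T[2,:] = [+0.0000 +0.0265 -0.0740 +0.0616 +0.3293]
  T[3,:] = [+0.0000 -0.0148 +0.0513 +0.0186 -0.2446]
  T[4,:] = [+0.0000 -0.0184 +0.0427 -0.0697 -0.0539]
eigenvalue magnitudes: 0.2542, 0.1295, 0.0103, 0.0103, 0.0000.
ρ = 0.2542; 0.2542 < 1, so it converges for any x₀.

0.2542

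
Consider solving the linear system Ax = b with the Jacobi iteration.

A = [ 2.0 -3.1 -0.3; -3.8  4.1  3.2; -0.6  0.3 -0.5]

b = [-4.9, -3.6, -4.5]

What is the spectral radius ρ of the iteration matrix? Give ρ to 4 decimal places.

Diagonal D = diag(2, 4.1, -0.5); L, U strict lower/upper.
Jacobi: T = -D⁻¹(L+U), T[1,2] = -(3.2)/(4.1) = -0.7805; T[1,1] = 0.
  T[0,:] = [+0.0000, +1.5500, +0.1500]
  T[1,:] = [+0.9268, +0.0000, -0.7805]
  T[2,:] = [-1.2000, +0.6000, +0.0000]
|λ(T)| sorted: 1.3790, 1.0551, 1.0551.
ρ(T) = max|λ| = 1.3790; 1.3790 > 1: divergent.

1.3790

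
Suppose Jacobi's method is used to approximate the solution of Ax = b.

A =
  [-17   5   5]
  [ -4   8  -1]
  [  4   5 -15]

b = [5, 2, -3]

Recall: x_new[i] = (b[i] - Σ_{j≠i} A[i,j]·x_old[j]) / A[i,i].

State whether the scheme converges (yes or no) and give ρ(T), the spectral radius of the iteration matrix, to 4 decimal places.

Write A = D+L+U with D = diag(-17, 8, -15).
Jacobi: T = -D⁻¹(L+U), T[1,2] = -(-1)/(8) = +0.1250; T[1,1] = 0.
  T[0,:] = [+0.0000 +0.2941 +0.2941]
  T[1,:] = [+0.5000 +0.0000 +0.1250]
  T[2,:] = [+0.2667 +0.3333 +0.0000]
eigenvalue magnitudes: 0.6038, 0.3121, 0.3121.
spectral radius ρ = 0.6038; 0.6038 < 1, so it converges for any x₀.

yes, ρ = 0.6038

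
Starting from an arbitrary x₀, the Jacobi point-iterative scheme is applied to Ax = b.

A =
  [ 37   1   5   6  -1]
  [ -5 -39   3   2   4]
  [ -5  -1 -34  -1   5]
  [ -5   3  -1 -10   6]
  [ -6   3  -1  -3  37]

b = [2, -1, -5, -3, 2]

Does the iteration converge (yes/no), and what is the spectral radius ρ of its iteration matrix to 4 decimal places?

yes, ρ = 0.4636

Let D = diag(37, -39, -34, -10, 37); L, U the strict triangles.
T_J = -D⁻¹(L+U): T[1,3] = -(2)/(-39) = +0.0513; T[1,1] = 0.
  T[0,:] = [+0.0000  -0.0270  -0.1351  -0.1622  +0.0270]
  T[1,:] = [-0.1282  +0.0000  +0.0769  +0.0513  +0.1026]
  T[2,:] = [-0.1471  -0.0294  +0.0000  -0.0294  +0.1471]
  T[3,:] = [-0.5000  +0.3000  -0.1000  +0.0000  +0.6000]
  T[4,:] = [+0.1622  -0.0811  +0.0270  +0.0811  +0.0000]
moduli |λ_i(T)| = 0.4636, 0.3182, 0.1555, 0.0330, 0.0330.
ρ = 0.4636; 0.4636 < 1, so it converges for any x₀.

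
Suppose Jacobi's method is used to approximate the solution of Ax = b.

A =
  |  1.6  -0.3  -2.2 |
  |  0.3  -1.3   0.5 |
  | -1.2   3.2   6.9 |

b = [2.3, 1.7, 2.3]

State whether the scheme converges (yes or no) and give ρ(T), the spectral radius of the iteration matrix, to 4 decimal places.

yes, ρ = 0.5798

Diagonal D = diag(1.6, -1.3, 6.9); L, U strict lower/upper.
T_J = -D⁻¹(L+U): T[0,1] = -(-0.3)/(1.6) = +0.1875; T[0,0] = 0.
  T[0,:] = [+0.0000 +0.1875 +1.3750]
  T[1,:] = [+0.2308 +0.0000 +0.3846]
  T[2,:] = [+0.1739 -0.4638 +0.0000]
moduli |λ_i(T)| = 0.5798, 0.4818, 0.4818.
ρ = 0.5798; 0.5798 < 1 ⇒ converges.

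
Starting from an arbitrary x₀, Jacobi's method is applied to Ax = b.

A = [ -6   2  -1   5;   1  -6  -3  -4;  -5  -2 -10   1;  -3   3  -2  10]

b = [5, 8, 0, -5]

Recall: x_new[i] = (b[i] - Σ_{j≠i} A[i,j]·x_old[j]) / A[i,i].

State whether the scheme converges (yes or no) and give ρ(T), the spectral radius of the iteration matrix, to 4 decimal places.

Split A = D + L + U, D = diag(-6, -6, -10, 10).
Jacobi: T = -D⁻¹(L+U), T[1,0] = -(1)/(-6) = +0.1667; T[1,1] = 0.
  T[0,:] = [+0.0000 +0.3333 -0.1667 +0.8333]
  T[1,:] = [+0.1667 +0.0000 -0.5000 -0.6667]
  T[2,:] = [-0.5000 -0.2000 +0.0000 +0.1000]
  T[3,:] = [+0.3000 -0.3000 +0.2000 +0.0000]
|eigenvalues of T|: 0.7971, 0.5875, 0.5875, 0.3615.
spectral radius ρ = 0.7971; 0.7971 < 1 ⇒ converges.

yes, ρ = 0.7971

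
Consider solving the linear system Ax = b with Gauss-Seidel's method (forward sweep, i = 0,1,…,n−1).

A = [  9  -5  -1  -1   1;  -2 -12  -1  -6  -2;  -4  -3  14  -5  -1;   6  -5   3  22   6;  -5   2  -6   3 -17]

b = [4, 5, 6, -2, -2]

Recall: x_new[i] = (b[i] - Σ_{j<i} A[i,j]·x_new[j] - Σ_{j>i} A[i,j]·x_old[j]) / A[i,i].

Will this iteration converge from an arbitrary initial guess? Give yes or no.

yes

Diagonal D = diag(9, -12, 14, 22, -17); L, U strict lower/upper.
Gauss-Seidel: T = -(D+L)⁻¹U, row 0 first, T[0,2] = -(-1)/(9) = +0.1111; later rows by forward substitution.
  T[0,:] = [+0.0000  +0.5556  +0.1111  +0.1111  -0.1111]
  T[1,:] = [+0.0000  -0.0926  -0.1019  -0.5185  -0.1481]
  T[2,:] = [+0.0000  +0.1389  +0.0099  +0.2778  +0.0079]
  T[3,:] = [+0.0000  -0.1915  -0.0548  -0.1860  -0.2772]
  T[4,:] = [+0.0000  -0.2571  -0.0578  -0.2245  -0.0365]
|eigenvalues of T|: 0.5966, 0.2124, 0.2124, 0.0493, 0.0000.
ρ(T) = max|λ| = 0.5966; 0.5966 < 1: convergent.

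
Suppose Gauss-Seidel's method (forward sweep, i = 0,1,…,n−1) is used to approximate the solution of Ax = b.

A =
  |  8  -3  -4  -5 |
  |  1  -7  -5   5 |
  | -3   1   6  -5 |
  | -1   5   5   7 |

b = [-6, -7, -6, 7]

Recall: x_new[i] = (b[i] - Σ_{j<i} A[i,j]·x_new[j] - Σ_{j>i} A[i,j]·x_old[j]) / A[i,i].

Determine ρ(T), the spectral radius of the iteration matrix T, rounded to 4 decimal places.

Diagonal D = diag(8, -7, 6, 7); L, U strict lower/upper.
Gauss-Seidel: T = -(D+L)⁻¹U, row 0 first, T[0,3] = -(-5)/(8) = +0.6250; later rows by forward substitution.
  T[0,:] = [+0.0000 +0.3750 +0.5000 +0.6250]
  T[1,:] = [+0.0000 +0.0536 -0.6429 +0.8036]
  T[2,:] = [+0.0000 +0.1786 +0.3571 +1.0119]
  T[3,:] = [+0.0000 -0.1122 +0.2755 -1.2075]
eigenvalue magnitudes: 1.2555, 0.3944, 0.0644, 0.0000.
spectral radius ρ = 1.2555; 1.2555 > 1: divergent.

1.2555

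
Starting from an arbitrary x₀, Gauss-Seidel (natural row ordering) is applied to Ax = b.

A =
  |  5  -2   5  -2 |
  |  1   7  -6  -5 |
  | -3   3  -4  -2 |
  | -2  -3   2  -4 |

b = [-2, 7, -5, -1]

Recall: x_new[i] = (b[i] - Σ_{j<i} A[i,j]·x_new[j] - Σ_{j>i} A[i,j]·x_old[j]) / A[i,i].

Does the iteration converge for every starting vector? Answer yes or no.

Diagonal D = diag(5, 7, -4, -4); L, U strict lower/upper.
Gauss-Seidel: T = -(D+L)⁻¹U, row 0 first, T[0,1] = -(-2)/(5) = +0.4000; later rows by forward substitution.
  T[0,:] = [+0.0000  +0.4000  -1.0000  +0.4000]
  T[1,:] = [+0.0000  -0.0571  +1.0000  +0.6571]
  T[2,:] = [+0.0000  -0.3429  +1.5000  -0.3071]
  T[3,:] = [+0.0000  -0.3286  +0.5000  -0.8464]
|roots of det(T-λI)|: 1.1682, 0.3774, 0.1944, 0.0000.
ρ(T) = max|λ| = 1.1682; 1.1682 > 1: divergent.

no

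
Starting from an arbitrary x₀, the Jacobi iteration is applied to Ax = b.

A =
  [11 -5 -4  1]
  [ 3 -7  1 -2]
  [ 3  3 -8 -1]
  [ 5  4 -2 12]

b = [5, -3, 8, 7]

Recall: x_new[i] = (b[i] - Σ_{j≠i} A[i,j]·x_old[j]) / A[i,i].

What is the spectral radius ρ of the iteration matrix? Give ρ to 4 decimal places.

0.8297

Let D = diag(11, -7, -8, 12); L, U the strict triangles.
T_J = -D⁻¹(L+U): T[3,2] = -(-2)/(12) = +0.1667; T[3,3] = 0.
  T[0,:] = [+0.0000  +0.4545  +0.3636  -0.0909]
  T[1,:] = [+0.4286  +0.0000  +0.1429  -0.2857]
  T[2,:] = [+0.3750  +0.3750  +0.0000  -0.1250]
  T[3,:] = [-0.4167  -0.3333  +0.1667  +0.0000]
|roots of det(T-λI)|: 0.8297, 0.3913, 0.3913, 0.0490.
ρ = 0.8297; 0.8297 < 1: convergent.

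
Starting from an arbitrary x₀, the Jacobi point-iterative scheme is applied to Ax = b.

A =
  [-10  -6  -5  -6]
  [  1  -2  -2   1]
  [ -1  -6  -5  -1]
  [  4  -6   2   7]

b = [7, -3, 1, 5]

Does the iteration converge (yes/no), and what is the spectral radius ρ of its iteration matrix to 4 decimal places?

no, ρ = 1.2899

Split A = D + L + U, D = diag(-10, -2, -5, 7).
T_J = -D⁻¹(L+U): T[2,1] = -(-6)/(-5) = -1.2000; T[2,2] = 0.
  T[0,:] = [+0.0000, -0.6000, -0.5000, -0.6000]
  T[1,:] = [+0.5000, +0.0000, -1.0000, +0.5000]
  T[2,:] = [-0.2000, -1.2000, +0.0000, -0.2000]
  T[3,:] = [-0.5714, +0.8571, -0.2857, +0.0000]
|roots of det(T-λI)|: 1.2899, 0.9723, 0.9723, 0.5904.
ρ = 1.2899; 1.2899 > 1: divergent.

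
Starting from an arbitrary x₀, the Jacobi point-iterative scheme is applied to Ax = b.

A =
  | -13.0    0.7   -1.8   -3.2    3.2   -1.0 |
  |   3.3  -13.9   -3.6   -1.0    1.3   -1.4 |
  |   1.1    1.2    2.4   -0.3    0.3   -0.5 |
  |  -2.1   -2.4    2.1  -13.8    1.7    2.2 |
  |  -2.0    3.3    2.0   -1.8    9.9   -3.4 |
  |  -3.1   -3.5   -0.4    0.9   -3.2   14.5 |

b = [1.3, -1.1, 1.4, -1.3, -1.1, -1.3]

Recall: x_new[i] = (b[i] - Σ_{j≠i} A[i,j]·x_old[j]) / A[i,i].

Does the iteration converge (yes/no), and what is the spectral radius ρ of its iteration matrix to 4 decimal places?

Split A = D + L + U, D = diag(-13, -13.9, 2.4, -13.8, 9.9, 14.5).
Jacobi T = -D⁻¹(L+U): T[0,4] = -(3.2)/(-13) = +0.2462; T[0,0] = 0.
  T[0,:] = [+0.0000  +0.0538  -0.1385  -0.2462  +0.2462  -0.0769]
  T[1,:] = [+0.2374  +0.0000  -0.2590  -0.0719  +0.0935  -0.1007]
  T[2,:] = [-0.4583  -0.5000  +0.0000  +0.1250  -0.1250  +0.2083]
  T[3,:] = [-0.1522  -0.1739  +0.1522  +0.0000  +0.1232  +0.1594]
  T[4,:] = [+0.2020  -0.3333  -0.2020  +0.1818  +0.0000  +0.3434]
  T[5,:] = [+0.2138  +0.2414  +0.0276  -0.0621  +0.2207  +0.0000]
|λ(T)| sorted: 0.5652, 0.4242, 0.4242, 0.3411, 0.0745, 0.0745.
spectral radius ρ = 0.5652; 0.5652 < 1 ⇒ converges.

yes, ρ = 0.5652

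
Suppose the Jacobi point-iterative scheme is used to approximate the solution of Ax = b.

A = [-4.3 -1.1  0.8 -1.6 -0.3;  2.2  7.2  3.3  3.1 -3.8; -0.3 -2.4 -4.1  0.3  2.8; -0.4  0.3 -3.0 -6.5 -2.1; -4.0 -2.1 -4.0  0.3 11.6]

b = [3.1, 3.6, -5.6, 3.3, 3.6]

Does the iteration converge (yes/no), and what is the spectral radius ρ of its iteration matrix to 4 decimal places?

yes, ρ = 0.9486

A = D + L + U where D = diag(-4.3, 7.2, -4.1, -6.5, 11.6).
Jacobi: T = -D⁻¹(L+U), T[0,3] = -(-1.6)/(-4.3) = -0.3721; T[0,0] = 0.
  T[0,:] = [+0.0000  -0.2558  +0.1860  -0.3721  -0.0698]
  T[1,:] = [-0.3056  +0.0000  -0.4583  -0.4306  +0.5278]
  T[2,:] = [-0.0732  -0.5854  +0.0000  +0.0732  +0.6829]
  T[3,:] = [-0.0615  +0.0462  -0.4615  +0.0000  -0.3231]
  T[4,:] = [+0.3448  +0.1810  +0.3448  -0.0259  +0.0000]
|λ(T)| sorted: 0.9486, 0.6010, 0.6010, 0.3373, 0.3373.
spectral radius ρ = 0.9486; 0.9486 < 1 ⇒ converges.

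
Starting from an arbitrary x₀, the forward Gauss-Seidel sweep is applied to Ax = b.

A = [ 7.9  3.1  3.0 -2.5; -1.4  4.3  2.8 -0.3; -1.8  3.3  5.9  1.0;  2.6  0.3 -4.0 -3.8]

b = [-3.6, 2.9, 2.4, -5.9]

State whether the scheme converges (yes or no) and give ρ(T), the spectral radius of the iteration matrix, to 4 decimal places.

Diagonal D = diag(7.9, 4.3, 5.9, -3.8); L, U strict lower/upper.
Gauss-Seidel: T = -(D+L)⁻¹U, row 0 first, T[0,1] = -(3.1)/(7.9) = -0.3924; later rows by forward substitution.
  T[0,:] = [+0.0000, -0.3924, -0.3797, +0.3165]
  T[1,:] = [+0.0000, -0.1278, -0.7748, +0.1728]
  T[2,:] = [+0.0000, -0.0483, +0.3175, -0.1696]
  T[3,:] = [+0.0000, -0.2278, -0.6552, +0.4087]
|eigenvalues of T|: 0.6388, 0.2365, 0.1961, 0.0000.
spectral radius ρ = 0.6388; 0.6388 < 1, so it converges for any x₀.

yes, ρ = 0.6388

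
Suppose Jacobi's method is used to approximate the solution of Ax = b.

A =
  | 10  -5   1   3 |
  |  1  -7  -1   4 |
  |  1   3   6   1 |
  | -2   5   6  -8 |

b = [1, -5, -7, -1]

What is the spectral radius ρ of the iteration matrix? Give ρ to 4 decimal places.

Let D = diag(10, -7, 6, -8); L, U the strict triangles.
Jacobi T = -D⁻¹(L+U): T[2,0] = -(1)/(6) = -0.1667; T[2,2] = 0.
  T[0,:] = [+0.0000 +0.5000 -0.1000 -0.3000]
  T[1,:] = [+0.1429 +0.0000 -0.1429 +0.5714]
  T[2,:] = [-0.1667 -0.5000 +0.0000 -0.1667]
  T[3,:] = [-0.2500 +0.6250 +0.7500 +0.0000]
eigenvalue magnitudes: 0.8417, 0.5955, 0.5955, 0.1176.
spectral radius ρ = 0.8417; 0.8417 < 1: convergent.

0.8417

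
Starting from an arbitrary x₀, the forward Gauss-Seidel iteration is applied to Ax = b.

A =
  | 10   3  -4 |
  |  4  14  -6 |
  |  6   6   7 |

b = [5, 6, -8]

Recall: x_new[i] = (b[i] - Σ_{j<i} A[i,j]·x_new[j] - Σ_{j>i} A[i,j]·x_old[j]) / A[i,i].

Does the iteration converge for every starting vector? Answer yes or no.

A = D + L + U where D = diag(10, 14, 7).
GS T = -(D+L)⁻¹U: row 0 first, T[0,1] = -(3)/(10) = -0.3000; later rows by forward substitution.
  T[0,:] = [+0.0000  -0.3000  +0.4000]
  T[1,:] = [+0.0000  +0.0857  +0.3143]
  T[2,:] = [+0.0000  +0.1837  -0.6122]
|eigenvalues of T|: 0.6870, 0.1604, 0.0000.
spectral radius ρ = 0.6870; 0.6870 < 1, so it converges for any x₀.

yes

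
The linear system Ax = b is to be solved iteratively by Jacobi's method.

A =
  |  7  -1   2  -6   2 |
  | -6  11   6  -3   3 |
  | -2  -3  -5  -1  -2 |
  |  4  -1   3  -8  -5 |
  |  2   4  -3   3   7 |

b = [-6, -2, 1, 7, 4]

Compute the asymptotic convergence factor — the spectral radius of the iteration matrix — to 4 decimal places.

1.2528

A = D + L + U where D = diag(7, 11, -5, -8, 7).
Jacobi: T = -D⁻¹(L+U), T[0,2] = -(2)/(7) = -0.2857; T[0,0] = 0.
  T[0,:] = [+0.0000  +0.1429  -0.2857  +0.8571  -0.2857]
  T[1,:] = [+0.5455  +0.0000  -0.5455  +0.2727  -0.2727]
  T[2,:] = [-0.4000  -0.6000  +0.0000  -0.2000  -0.4000]
  T[3,:] = [+0.5000  -0.1250  +0.3750  +0.0000  -0.6250]
  T[4,:] = [-0.2857  -0.5714  +0.4286  -0.4286  +0.0000]
eigenvalue magnitudes: 1.2528, 0.7473, 0.7473, 0.3959, 0.3959.
spectral radius ρ = 1.2528; 1.2528 > 1, so it fails to converge.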